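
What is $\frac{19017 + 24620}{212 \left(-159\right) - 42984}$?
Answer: $- \frac{3967}{6972} \approx -0.56899$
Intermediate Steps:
$\frac{19017 + 24620}{212 \left(-159\right) - 42984} = \frac{43637}{-33708 - 42984} = \frac{43637}{-76692} = 43637 \left(- \frac{1}{76692}\right) = - \frac{3967}{6972}$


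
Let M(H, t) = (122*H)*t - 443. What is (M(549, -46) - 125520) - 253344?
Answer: -3460295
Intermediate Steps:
M(H, t) = -443 + 122*H*t (M(H, t) = 122*H*t - 443 = -443 + 122*H*t)
(M(549, -46) - 125520) - 253344 = ((-443 + 122*549*(-46)) - 125520) - 253344 = ((-443 - 3080988) - 125520) - 253344 = (-3081431 - 125520) - 253344 = -3206951 - 253344 = -3460295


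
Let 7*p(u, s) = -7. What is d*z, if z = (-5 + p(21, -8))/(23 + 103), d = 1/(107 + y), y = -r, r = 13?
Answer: -1/1974 ≈ -0.00050659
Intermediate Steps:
y = -13 (y = -1*13 = -13)
p(u, s) = -1 (p(u, s) = (⅐)*(-7) = -1)
d = 1/94 (d = 1/(107 - 13) = 1/94 ≈ 0.010638)
z = -1/21 (z = (-5 - 1)/(23 + 103) = -6/126 = -6*1/126 = -1/21 ≈ -0.047619)
d*z = (1/94)*(-1/21) = -1/1974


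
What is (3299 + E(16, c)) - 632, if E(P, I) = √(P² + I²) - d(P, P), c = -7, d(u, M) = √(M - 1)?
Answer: 2667 + √305 - √15 ≈ 2680.6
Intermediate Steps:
d(u, M) = √(-1 + M)
E(P, I) = √(I² + P²) - √(-1 + P) (E(P, I) = √(P² + I²) - √(-1 + P) = √(I² + P²) - √(-1 + P))
(3299 + E(16, c)) - 632 = (3299 + (√((-7)² + 16²) - √(-1 + 16))) - 632 = (3299 + (√(49 + 256) - √15)) - 632 = (3299 + (√305 - √15)) - 632 = (3299 + √305 - √15) - 632 = 2667 + √305 - √15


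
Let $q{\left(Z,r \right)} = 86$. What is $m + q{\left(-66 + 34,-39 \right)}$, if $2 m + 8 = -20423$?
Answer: $- \frac{20259}{2} \approx -10130.0$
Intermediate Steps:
$m = - \frac{20431}{2}$ ($m = -4 + \frac{1}{2} \left(-20423\right) = -4 - \frac{20423}{2} = - \frac{20431}{2} \approx -10216.0$)
$m + q{\left(-66 + 34,-39 \right)} = - \frac{20431}{2} + 86 = - \frac{20259}{2}$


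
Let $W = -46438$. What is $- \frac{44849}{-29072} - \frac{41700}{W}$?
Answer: $\frac{1647500131}{675022768} \approx 2.4407$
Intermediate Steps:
$- \frac{44849}{-29072} - \frac{41700}{W} = - \frac{44849}{-29072} - \frac{41700}{-46438} = \left(-44849\right) \left(- \frac{1}{29072}\right) - - \frac{20850}{23219} = \frac{44849}{29072} + \frac{20850}{23219} = \frac{1647500131}{675022768}$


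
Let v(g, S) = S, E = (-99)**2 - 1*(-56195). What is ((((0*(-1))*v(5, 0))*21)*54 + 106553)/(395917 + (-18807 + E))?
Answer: 106553/443106 ≈ 0.24047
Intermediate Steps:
E = 65996 (E = 9801 + 56195 = 65996)
((((0*(-1))*v(5, 0))*21)*54 + 106553)/(395917 + (-18807 + E)) = ((((0*(-1))*0)*21)*54 + 106553)/(395917 + (-18807 + 65996)) = (((0*0)*21)*54 + 106553)/(395917 + 47189) = ((0*21)*54 + 106553)/443106 = (0*54 + 106553)*(1/443106) = (0 + 106553)*(1/443106) = 106553*(1/443106) = 106553/443106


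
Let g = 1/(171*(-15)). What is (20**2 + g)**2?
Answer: 1052673948001/6579225 ≈ 1.6000e+5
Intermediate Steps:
g = -1/2565 (g = (1/171)*(-1/15) = -1/2565 ≈ -0.00038986)
(20**2 + g)**2 = (20**2 - 1/2565)**2 = (400 - 1/2565)**2 = (1025999/2565)**2 = 1052673948001/6579225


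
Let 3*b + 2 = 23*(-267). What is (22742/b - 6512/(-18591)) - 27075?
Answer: -3093315575825/114204513 ≈ -27086.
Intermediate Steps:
b = -6143/3 (b = -2/3 + (23*(-267))/3 = -2/3 + (1/3)*(-6141) = -2/3 - 2047 = -6143/3 ≈ -2047.7)
(22742/b - 6512/(-18591)) - 27075 = (22742/(-6143/3) - 6512/(-18591)) - 27075 = (22742*(-3/6143) - 6512*(-1/18591)) - 27075 = (-68226/6143 + 6512/18591) - 27075 = -1228386350/114204513 - 27075 = -3093315575825/114204513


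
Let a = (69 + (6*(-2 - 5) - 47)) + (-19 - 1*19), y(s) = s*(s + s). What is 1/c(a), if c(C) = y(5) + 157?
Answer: 1/207 ≈ 0.0048309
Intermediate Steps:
y(s) = 2*s**2 (y(s) = s*(2*s) = 2*s**2)
a = -58 (a = (69 + (6*(-7) - 47)) + (-19 - 19) = (69 + (-42 - 47)) - 38 = (69 - 89) - 38 = -20 - 38 = -58)
c(C) = 207 (c(C) = 2*5**2 + 157 = 2*25 + 157 = 50 + 157 = 207)
1/c(a) = 1/207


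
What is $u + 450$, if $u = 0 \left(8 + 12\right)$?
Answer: $450$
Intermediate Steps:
$u = 0$ ($u = 0 \cdot 20 = 0$)
$u + 450 = 0 + 450 = 450$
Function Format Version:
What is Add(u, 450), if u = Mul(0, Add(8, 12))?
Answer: 450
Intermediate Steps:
u = 0 (u = Mul(0, 20) = 0)
Add(u, 450) = Add(0, 450) = 450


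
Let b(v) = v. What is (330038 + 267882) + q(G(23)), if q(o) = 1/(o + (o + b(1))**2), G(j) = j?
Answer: 358154081/599 ≈ 5.9792e+5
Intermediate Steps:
q(o) = 1/(o + (1 + o)**2) (q(o) = 1/(o + (o + 1)**2) = 1/(o + (1 + o)**2))
(330038 + 267882) + q(G(23)) = (330038 + 267882) + 1/(23 + (1 + 23)**2) = 597920 + 1/(23 + 24**2) = 597920 + 1/(23 + 576) = 597920 + 1/599 = 358154081/599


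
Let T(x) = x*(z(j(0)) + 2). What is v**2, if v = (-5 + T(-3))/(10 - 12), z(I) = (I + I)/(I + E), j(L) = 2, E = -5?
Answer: 49/4 ≈ 12.250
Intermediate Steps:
z(I) = 2*I/(-5 + I) (z(I) = (I + I)/(I - 5) = (2*I)/(-5 + I) = 2*I/(-5 + I))
T(x) = 2*x/3 (T(x) = x*(2*2/(-5 + 2) + 2) = x*(2*2/(-3) + 2) = x*(2*2*(-1/3) + 2) = x*(-4/3 + 2) = x*(2/3) = 2*x/3)
v = 7/2 (v = (-5 + (2/3)*(-3))/(10 - 12) = (-5 - 2)/(-2) = -7*(-1/2) = 7/2 ≈ 3.5000)
v**2 = (7/2)**2 = 49/4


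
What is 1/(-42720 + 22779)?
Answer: -1/19941 ≈ -5.0148e-5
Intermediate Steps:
1/(-42720 + 22779) = 1/(-19941) = -1/19941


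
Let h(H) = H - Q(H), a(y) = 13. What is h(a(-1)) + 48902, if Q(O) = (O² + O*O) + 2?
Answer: 48575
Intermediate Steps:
Q(O) = 2 + 2*O² (Q(O) = (O² + O²) + 2 = 2*O² + 2 = 2 + 2*O²)
h(H) = -2 + H - 2*H² (h(H) = H - (2 + 2*H²) = H + (-2 - 2*H²) = -2 + H - 2*H²)
h(a(-1)) + 48902 = (-2 + 13 - 2*13²) + 48902 = (-2 + 13 - 2*169) + 48902 = (-2 + 13 - 338) + 48902 = -327 + 48902 = 48575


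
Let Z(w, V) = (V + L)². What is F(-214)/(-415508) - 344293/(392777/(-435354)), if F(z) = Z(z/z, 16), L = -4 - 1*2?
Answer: 15570054413097769/40800496429 ≈ 3.8161e+5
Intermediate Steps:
L = -6 (L = -4 - 2 = -6)
Z(w, V) = (-6 + V)² (Z(w, V) = (V - 6)² = (-6 + V)²)
F(z) = 100 (F(z) = (-6 + 16)² = 10² = 100)
F(-214)/(-415508) - 344293/(392777/(-435354)) = 100/(-415508) - 344293/(392777/(-435354)) = 100*(-1/415508) - 344293/(392777*(-1/435354)) = -25/103877 - 344293/(-392777/435354) = -25/103877 - 344293*(-435354/392777) = -25/103877 + 149889334722/392777 = 15570054413097769/40800496429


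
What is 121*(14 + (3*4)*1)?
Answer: 3146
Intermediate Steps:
121*(14 + (3*4)*1) = 121*(14 + 12*1) = 121*(14 + 12) = 121*26 = 3146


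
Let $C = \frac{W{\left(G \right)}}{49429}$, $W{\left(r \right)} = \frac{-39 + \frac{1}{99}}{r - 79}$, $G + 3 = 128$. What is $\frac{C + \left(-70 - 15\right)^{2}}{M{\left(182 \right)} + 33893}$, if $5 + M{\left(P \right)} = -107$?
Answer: $\frac{813172541495}{3802045908573} \approx 0.21388$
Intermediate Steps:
$G = 125$ ($G = -3 + 128 = 125$)
$M{\left(P \right)} = -112$ ($M{\left(P \right)} = -5 - 107 = -112$)
$W{\left(r \right)} = - \frac{3860}{99 \left(-79 + r\right)}$ ($W{\left(r \right)} = \frac{-39 + \frac{1}{99}}{-79 + r} = - \frac{3860}{99 \left(-79 + r\right)}$)
$C = - \frac{1930}{112549833}$ ($C = \frac{\left(-3860\right) \frac{1}{-7821 + 99 \cdot 125}}{49429} = - \frac{3860}{-7821 + 12375} \cdot \frac{1}{49429} = - \frac{3860}{4554} \cdot \frac{1}{49429} = \left(-3860\right) \frac{1}{4554} \cdot \frac{1}{49429} = \left(- \frac{1930}{2277}\right) \frac{1}{49429} = - \frac{1930}{112549833} \approx -1.7148 \cdot 10^{-5}$)
$\frac{C + \left(-70 - 15\right)^{2}}{M{\left(182 \right)} + 33893} = \frac{- \frac{1930}{112549833} + \left(-70 - 15\right)^{2}}{-112 + 33893} = \frac{- \frac{1930}{112549833} + \left(-85\right)^{2}}{33781} = \left(- \frac{1930}{112549833} + 7225\right) \frac{1}{33781} = \frac{813172541495}{112549833} \cdot \frac{1}{33781} = \frac{813172541495}{3802045908573}$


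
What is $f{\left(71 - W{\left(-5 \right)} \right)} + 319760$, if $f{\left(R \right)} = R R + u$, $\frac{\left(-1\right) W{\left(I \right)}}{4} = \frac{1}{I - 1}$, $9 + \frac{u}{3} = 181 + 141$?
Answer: $\frac{2930812}{9} \approx 3.2565 \cdot 10^{5}$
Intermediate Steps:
$u = 939$ ($u = -27 + 3 \left(181 + 141\right) = -27 + 3 \cdot 322 = -27 + 966 = 939$)
$W{\left(I \right)} = - \frac{4}{-1 + I}$ ($W{\left(I \right)} = - \frac{4}{I - 1} = - \frac{4}{-1 + I}$)
$f{\left(R \right)} = 939 + R^{2}$ ($f{\left(R \right)} = R R + 939 = R^{2} + 939 = 939 + R^{2}$)
$f{\left(71 - W{\left(-5 \right)} \right)} + 319760 = \left(939 + \left(71 - - \frac{4}{-1 - 5}\right)^{2}\right) + 319760 = \left(939 + \left(71 - - \frac{4}{-6}\right)^{2}\right) + 319760 = \left(939 + \left(71 - \left(-4\right) \left(- \frac{1}{6}\right)\right)^{2}\right) + 319760 = \left(939 + \left(71 - \frac{2}{3}\right)^{2}\right) + 319760 = \left(939 + \left(\frac{211}{3}\right)^{2}\right) + 319760 = \left(939 + \frac{44521}{9}\right) + 319760 = \frac{52972}{9} + 319760 = \frac{2930812}{9}$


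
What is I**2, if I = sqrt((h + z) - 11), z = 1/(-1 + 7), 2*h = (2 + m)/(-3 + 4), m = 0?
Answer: -59/6 ≈ -9.8333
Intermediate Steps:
h = 1 (h = ((2 + 0)/(-3 + 4))/2 = (2/1)/2 = (2*1)/2 = (1/2)*2 = 1)
z = 1/6 ≈ 0.16667
I = I*sqrt(354)/6 (I = sqrt((1 + 1/6) - 11) = sqrt(7/6 - 11) = sqrt(-59/6) = I*sqrt(354)/6 ≈ 3.1358*I)
I**2 = (I*sqrt(354)/6)**2 = -59/6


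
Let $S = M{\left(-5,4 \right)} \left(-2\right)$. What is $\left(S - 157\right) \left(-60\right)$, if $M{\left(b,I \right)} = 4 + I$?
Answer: $10380$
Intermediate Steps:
$S = -16$ ($S = \left(4 + 4\right) \left(-2\right) = 8 \left(-2\right) = -16$)
$\left(S - 157\right) \left(-60\right) = \left(-16 - 157\right) \left(-60\right) = \left(-173\right) \left(-60\right) = 10380$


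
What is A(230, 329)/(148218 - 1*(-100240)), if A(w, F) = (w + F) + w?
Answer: 789/248458 ≈ 0.0031756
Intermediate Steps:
A(w, F) = F + 2*w (A(w, F) = (F + w) + w = F + 2*w)
A(230, 329)/(148218 - 1*(-100240)) = (329 + 2*230)/(148218 - 1*(-100240)) = (329 + 460)/(148218 + 100240) = 789/248458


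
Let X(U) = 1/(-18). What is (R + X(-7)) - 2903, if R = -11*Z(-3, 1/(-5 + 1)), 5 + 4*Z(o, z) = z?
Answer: -415961/144 ≈ -2888.6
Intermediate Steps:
Z(o, z) = -5/4 + z/4
X(U) = -1/18
R = 231/16 (R = -11*(-5/4 + 1/(4*(-5 + 1))) = -11*(-5/4 + (¼)/(-4)) = -11*(-5/4 + (¼)*(-¼)) = -11*(-5/4 - 1/16) = -11*(-21/16) = 231/16 ≈ 14.438)
(R + X(-7)) - 2903 = (231/16 - 1/18) - 2903 = 2071/144 - 2903 = -415961/144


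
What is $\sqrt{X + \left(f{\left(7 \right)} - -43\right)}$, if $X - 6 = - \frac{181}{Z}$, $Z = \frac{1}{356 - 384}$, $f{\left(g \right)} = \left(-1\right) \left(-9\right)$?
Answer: $\sqrt{5126} \approx 71.596$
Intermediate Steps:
$f{\left(g \right)} = 9$
$Z = - \frac{1}{28}$ ($Z = \frac{1}{-28} = - \frac{1}{28} \approx -0.035714$)
$X = 5074$ ($X = 6 - \frac{181}{- \frac{1}{28}} = 6 - -5068 = 6 + 5068 = 5074$)
$\sqrt{X + \left(f{\left(7 \right)} - -43\right)} = \sqrt{5074 + \left(9 - -43\right)} = \sqrt{5074 + \left(9 + 43\right)} = \sqrt{5074 + 52} = \sqrt{5126}$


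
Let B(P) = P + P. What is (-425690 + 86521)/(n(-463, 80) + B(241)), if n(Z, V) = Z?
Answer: -17851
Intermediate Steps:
B(P) = 2*P
(-425690 + 86521)/(n(-463, 80) + B(241)) = (-425690 + 86521)/(-463 + 2*241) = -339169/(-463 + 482) = -339169/19 = -339169*1/19 = -17851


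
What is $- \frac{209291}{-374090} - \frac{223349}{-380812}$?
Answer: $\frac{81626575851}{71228980540} \approx 1.146$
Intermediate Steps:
$- \frac{209291}{-374090} - \frac{223349}{-380812} = \left(-209291\right) \left(- \frac{1}{374090}\right) - - \frac{223349}{380812} = \frac{209291}{374090} + \frac{223349}{380812} = \frac{81626575851}{71228980540}$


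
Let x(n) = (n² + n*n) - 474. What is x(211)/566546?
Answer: 44284/283273 ≈ 0.15633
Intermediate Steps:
x(n) = -474 + 2*n² (x(n) = (n² + n²) - 474 = 2*n² - 474 = -474 + 2*n²)
x(211)/566546 = (-474 + 2*211²)/566546 = (-474 + 2*44521)*(1/566546) = (-474 + 89042)*(1/566546) = 88568*(1/566546) = 44284/283273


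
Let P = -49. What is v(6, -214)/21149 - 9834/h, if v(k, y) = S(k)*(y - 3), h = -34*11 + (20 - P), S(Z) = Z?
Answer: 207582156/6450445 ≈ 32.181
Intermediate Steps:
h = -305 (h = -34*11 + (20 - 1*(-49)) = -374 + (20 + 49) = -374 + 69 = -305)
v(k, y) = k*(-3 + y) (v(k, y) = k*(y - 3) = k*(-3 + y))
v(6, -214)/21149 - 9834/h = (6*(-3 - 214))/21149 - 9834/(-305) = (6*(-217))*(1/21149) - 9834*(-1/305) = -1302*1/21149 + 9834/305 = -1302/21149 + 9834/305 = 207582156/6450445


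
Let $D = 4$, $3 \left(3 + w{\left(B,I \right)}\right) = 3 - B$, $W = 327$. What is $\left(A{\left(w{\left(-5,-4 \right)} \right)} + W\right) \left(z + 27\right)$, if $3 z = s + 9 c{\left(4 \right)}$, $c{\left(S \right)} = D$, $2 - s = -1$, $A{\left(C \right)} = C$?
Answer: $\frac{39200}{3} \approx 13067.0$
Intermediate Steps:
$w{\left(B,I \right)} = -2 - \frac{B}{3}$ ($w{\left(B,I \right)} = -3 + \frac{3 - B}{3} = -3 - \left(-1 + \frac{B}{3}\right) = -2 - \frac{B}{3}$)
$s = 3$ ($s = 2 - -1 = 2 + 1 = 3$)
$c{\left(S \right)} = 4$
$z = 13$ ($z = \frac{3 + 9 \cdot 4}{3} = \frac{3 + 36}{3} = \frac{1}{3} \cdot 39 = 13$)
$\left(A{\left(w{\left(-5,-4 \right)} \right)} + W\right) \left(z + 27\right) = \left(\left(-2 - - \frac{5}{3}\right) + 327\right) \left(13 + 27\right) = \left(\left(-2 + \frac{5}{3}\right) + 327\right) 40 = \left(- \frac{1}{3} + 327\right) 40 = \frac{980}{3} \cdot 40 = \frac{39200}{3}$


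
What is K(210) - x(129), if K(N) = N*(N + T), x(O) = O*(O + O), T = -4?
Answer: 9978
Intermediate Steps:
x(O) = 2*O² (x(O) = O*(2*O) = 2*O²)
K(N) = N*(-4 + N) (K(N) = N*(N - 4) = N*(-4 + N))
K(210) - x(129) = 210*(-4 + 210) - 2*129² = 210*206 - 2*16641 = 43260 - 1*33282 = 43260 - 33282 = 9978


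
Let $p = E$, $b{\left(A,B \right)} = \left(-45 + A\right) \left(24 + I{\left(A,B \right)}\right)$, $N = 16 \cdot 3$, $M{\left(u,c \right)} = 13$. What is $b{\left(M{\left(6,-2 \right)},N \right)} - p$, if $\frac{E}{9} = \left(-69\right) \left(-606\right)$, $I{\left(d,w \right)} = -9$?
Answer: $-376806$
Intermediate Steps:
$E = 376326$ ($E = 9 \left(\left(-69\right) \left(-606\right)\right) = 9 \cdot 41814 = 376326$)
$N = 48$
$b{\left(A,B \right)} = -675 + 15 A$ ($b{\left(A,B \right)} = \left(-45 + A\right) \left(24 - 9\right) = \left(-45 + A\right) 15 = -675 + 15 A$)
$p = 376326$
$b{\left(M{\left(6,-2 \right)},N \right)} - p = \left(-675 + 15 \cdot 13\right) - 376326 = \left(-675 + 195\right) - 376326 = -480 - 376326 = -376806$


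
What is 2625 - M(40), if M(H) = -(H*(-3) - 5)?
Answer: 2500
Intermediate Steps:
M(H) = 5 + 3*H (M(H) = -(-3*H - 5) = -(-5 - 3*H) = 5 + 3*H)
2625 - M(40) = 2625 - (5 + 3*40) = 2625 - (5 + 120) = 2625 - 1*125 = 2625 - 125 = 2500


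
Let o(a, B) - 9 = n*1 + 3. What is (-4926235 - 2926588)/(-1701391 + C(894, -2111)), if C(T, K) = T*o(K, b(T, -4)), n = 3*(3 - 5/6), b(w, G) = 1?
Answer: 7852823/1684852 ≈ 4.6608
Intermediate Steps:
n = 13/2 (n = 3*(3 - 5*1/6) = 3*(3 - 5/6) = 3*(13/6) = 13/2 ≈ 6.5000)
o(a, B) = 37/2 (o(a, B) = 9 + ((13/2)*1 + 3) = 9 + (13/2 + 3) = 9 + 19/2 = 37/2)
C(T, K) = 37*T/2 (C(T, K) = T*(37/2) = 37*T/2)
(-4926235 - 2926588)/(-1701391 + C(894, -2111)) = (-4926235 - 2926588)/(-1701391 + (37/2)*894) = -7852823/(-1701391 + 16539) = -7852823/(-1684852) = -7852823*(-1/1684852) = 7852823/1684852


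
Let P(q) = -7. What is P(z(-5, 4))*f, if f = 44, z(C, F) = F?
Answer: -308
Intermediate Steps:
P(z(-5, 4))*f = -7*44 = -308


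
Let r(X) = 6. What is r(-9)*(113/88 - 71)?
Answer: -18405/44 ≈ -418.30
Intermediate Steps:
r(-9)*(113/88 - 71) = 6*(113/88 - 71) = 6*(-6135/88) = -18405/44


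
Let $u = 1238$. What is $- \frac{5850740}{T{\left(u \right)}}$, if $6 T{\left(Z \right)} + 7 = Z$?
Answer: $- \frac{35104440}{1231} \approx -28517.0$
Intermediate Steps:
$T{\left(Z \right)} = - \frac{7}{6} + \frac{Z}{6}$
$- \frac{5850740}{T{\left(u \right)}} = - \frac{5850740}{- \frac{7}{6} + \frac{1}{6} \cdot 1238} = - \frac{5850740}{- \frac{7}{6} + \frac{619}{3}} = - \frac{5850740}{\frac{1231}{6}} = \left(-5850740\right) \frac{6}{1231} = - \frac{35104440}{1231}$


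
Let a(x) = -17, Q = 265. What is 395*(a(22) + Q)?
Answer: 97960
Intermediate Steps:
395*(a(22) + Q) = 395*(-17 + 265) = 395*248 = 97960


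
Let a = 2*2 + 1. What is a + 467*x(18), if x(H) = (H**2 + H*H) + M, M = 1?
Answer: 303088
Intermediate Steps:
x(H) = 1 + 2*H**2 (x(H) = (H**2 + H*H) + 1 = (H**2 + H**2) + 1 = 2*H**2 + 1 = 1 + 2*H**2)
a = 5 (a = 4 + 1 = 5)
a + 467*x(18) = 5 + 467*(1 + 2*18**2) = 5 + 467*(1 + 2*324) = 5 + 467*(1 + 648) = 5 + 467*649 = 5 + 303083 = 303088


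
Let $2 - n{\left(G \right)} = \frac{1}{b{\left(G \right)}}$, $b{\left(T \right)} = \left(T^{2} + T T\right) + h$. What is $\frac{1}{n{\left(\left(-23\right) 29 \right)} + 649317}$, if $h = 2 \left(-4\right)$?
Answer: $\frac{889770}{577744566629} \approx 1.5401 \cdot 10^{-6}$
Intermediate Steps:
$h = -8$
$b{\left(T \right)} = -8 + 2 T^{2}$ ($b{\left(T \right)} = \left(T^{2} + T T\right) - 8 = \left(T^{2} + T^{2}\right) - 8 = 2 T^{2} - 8 = -8 + 2 T^{2}$)
$n{\left(G \right)} = 2 - \frac{1}{-8 + 2 G^{2}}$
$\frac{1}{n{\left(\left(-23\right) 29 \right)} + 649317} = \frac{1}{\frac{-17 + 4 \left(\left(-23\right) 29\right)^{2}}{2 \left(-4 + \left(\left(-23\right) 29\right)^{2}\right)} + 649317} = \frac{1}{\frac{-17 + 4 \left(-667\right)^{2}}{2 \left(-4 + \left(-667\right)^{2}\right)} + 649317} = \frac{1}{\frac{-17 + 4 \cdot 444889}{2 \left(-4 + 444889\right)} + 649317} = \frac{1}{\frac{-17 + 1779556}{2 \cdot 444885} + 649317} = \frac{1}{\frac{1}{2} \cdot \frac{1}{444885} \cdot 1779539 + 649317} = \frac{1}{\frac{1779539}{889770} + 649317} = \frac{1}{\frac{577744566629}{889770}} = \frac{889770}{577744566629}$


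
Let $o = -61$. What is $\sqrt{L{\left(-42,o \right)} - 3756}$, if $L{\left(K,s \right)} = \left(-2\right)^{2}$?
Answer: $2 i \sqrt{938} \approx 61.254 i$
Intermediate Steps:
$L{\left(K,s \right)} = 4$
$\sqrt{L{\left(-42,o \right)} - 3756} = \sqrt{4 - 3756} = \sqrt{-3752} = 2 i \sqrt{938}$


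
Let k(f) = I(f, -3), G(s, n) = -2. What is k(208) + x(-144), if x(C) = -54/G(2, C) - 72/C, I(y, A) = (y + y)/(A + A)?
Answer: -251/6 ≈ -41.833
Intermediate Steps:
I(y, A) = y/A (I(y, A) = (2*y)/((2*A)) = (2*y)*(1/(2*A)) = y/A)
k(f) = -f/3 (k(f) = f/(-3) = f*(-⅓) = -f/3)
x(C) = 27 - 72/C (x(C) = -54/(-2) - 72/C = -54*(-½) - 72/C = 27 - 72/C)
k(208) + x(-144) = -⅓*208 + (27 - 72/(-144)) = -208/3 + (27 - 72*(-1/144)) = -208/3 + (27 + ½) = -208/3 + 55/2 = -251/6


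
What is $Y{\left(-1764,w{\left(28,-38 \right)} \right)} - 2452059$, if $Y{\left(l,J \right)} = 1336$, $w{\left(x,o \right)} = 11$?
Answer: $-2450723$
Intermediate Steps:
$Y{\left(-1764,w{\left(28,-38 \right)} \right)} - 2452059 = 1336 - 2452059 = -2450723$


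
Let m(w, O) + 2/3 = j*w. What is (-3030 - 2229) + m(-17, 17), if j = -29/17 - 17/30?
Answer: -156631/30 ≈ -5221.0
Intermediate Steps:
j = -1159/510 (j = -29*1/17 - 17*1/30 = -29/17 - 17/30 = -1159/510 ≈ -2.2725)
m(w, O) = -2/3 - 1159*w/510
(-3030 - 2229) + m(-17, 17) = (-3030 - 2229) + (-2/3 - 1159/510*(-17)) = -5259 + (-2/3 + 1159/30) = -5259 + 1139/30 = -156631/30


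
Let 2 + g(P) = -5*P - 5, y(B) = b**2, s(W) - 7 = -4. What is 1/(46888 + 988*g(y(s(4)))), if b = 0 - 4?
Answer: -1/39068 ≈ -2.5596e-5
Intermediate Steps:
s(W) = 3 (s(W) = 7 - 4 = 3)
b = -4
y(B) = 16 (y(B) = (-4)**2 = 16)
g(P) = -7 - 5*P (g(P) = -2 + (-5*P - 5) = -2 + (-5 - 5*P) = -7 - 5*P)
1/(46888 + 988*g(y(s(4)))) = 1/(46888 + 988*(-7 - 5*16)) = 1/(46888 + 988*(-7 - 80)) = 1/(46888 + 988*(-87)) = 1/(46888 - 85956) = 1/(-39068) = -1/39068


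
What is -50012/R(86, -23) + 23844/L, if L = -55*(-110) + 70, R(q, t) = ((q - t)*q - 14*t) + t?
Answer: -369757/290190 ≈ -1.2742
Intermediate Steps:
R(q, t) = -13*t + q*(q - t) (R(q, t) = (q*(q - t) - 14*t) + t = (-14*t + q*(q - t)) + t = -13*t + q*(q - t))
L = 6120 (L = 6050 + 70 = 6120)
-50012/R(86, -23) + 23844/L = -50012/(86² - 13*(-23) - 1*86*(-23)) + 23844/6120 = -50012/(7396 + 299 + 1978) + 23844*(1/6120) = -50012/9673 + 1987/510 = -369757/290190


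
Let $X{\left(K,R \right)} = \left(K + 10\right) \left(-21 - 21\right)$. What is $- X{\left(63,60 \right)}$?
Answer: $3066$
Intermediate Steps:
$X{\left(K,R \right)} = -420 - 42 K$ ($X{\left(K,R \right)} = \left(10 + K\right) \left(-42\right) = -420 - 42 K$)
$- X{\left(63,60 \right)} = - (-420 - 2646) = \left(-1\right) \left(-3066\right) = 3066$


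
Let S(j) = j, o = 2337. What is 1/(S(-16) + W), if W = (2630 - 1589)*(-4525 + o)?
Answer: -1/2277724 ≈ -4.3903e-7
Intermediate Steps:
W = -2277708 (W = (2630 - 1589)*(-4525 + 2337) = 1041*(-2188) = -2277708)
1/(S(-16) + W) = 1/(-16 - 2277708) = 1/(-2277724) = -1/2277724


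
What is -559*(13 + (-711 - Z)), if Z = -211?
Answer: 272233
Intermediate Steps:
-559*(13 + (-711 - Z)) = -559*(13 + (-711 - 1*(-211))) = -559*(13 + (-711 + 211)) = -559*(13 - 500) = -559*(-487) = 272233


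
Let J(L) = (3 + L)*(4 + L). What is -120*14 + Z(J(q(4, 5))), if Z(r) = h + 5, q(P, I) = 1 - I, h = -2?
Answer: -1677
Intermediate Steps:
Z(r) = 3 (Z(r) = -2 + 5 = 3)
-120*14 + Z(J(q(4, 5))) = -120*14 + 3 = -1680 + 3 = -1677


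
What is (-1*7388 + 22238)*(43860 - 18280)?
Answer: 379863000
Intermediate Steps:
(-1*7388 + 22238)*(43860 - 18280) = (-7388 + 22238)*25580 = 14850*25580 = 379863000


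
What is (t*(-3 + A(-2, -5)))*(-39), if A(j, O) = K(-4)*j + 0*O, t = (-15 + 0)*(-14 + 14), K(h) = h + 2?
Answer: 0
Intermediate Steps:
K(h) = 2 + h
t = 0 (t = -15*0 = 0)
A(j, O) = -2*j (A(j, O) = (2 - 4)*j + 0*O = -2*j + 0 = -2*j)
(t*(-3 + A(-2, -5)))*(-39) = (0*(-3 - 2*(-2)))*(-39) = (0*(-3 + 4))*(-39) = (0*1)*(-39) = 0*(-39) = 0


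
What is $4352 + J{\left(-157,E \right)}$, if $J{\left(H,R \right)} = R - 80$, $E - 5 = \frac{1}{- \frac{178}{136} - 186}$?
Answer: $\frac{54476081}{12737} \approx 4277.0$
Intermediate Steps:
$E = \frac{63617}{12737}$ ($E = 5 + \frac{1}{- \frac{178}{136} - 186} = 5 + \frac{1}{\left(-178\right) \frac{1}{136} - 186} = 5 + \frac{1}{- \frac{89}{68} - 186} = 5 + \frac{1}{- \frac{12737}{68}} = 5 - \frac{68}{12737} = \frac{63617}{12737} \approx 4.9947$)
$J{\left(H,R \right)} = -80 + R$ ($J{\left(H,R \right)} = R - 80 = -80 + R$)
$4352 + J{\left(-157,E \right)} = 4352 + \left(-80 + \frac{63617}{12737}\right) = 4352 - \frac{955343}{12737} = \frac{54476081}{12737}$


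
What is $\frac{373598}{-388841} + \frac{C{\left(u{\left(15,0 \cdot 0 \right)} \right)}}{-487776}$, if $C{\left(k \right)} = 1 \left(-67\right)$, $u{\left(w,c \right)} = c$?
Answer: $- \frac{182206085701}{189667307616} \approx -0.96066$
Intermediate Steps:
$C{\left(k \right)} = -67$
$\frac{373598}{-388841} + \frac{C{\left(u{\left(15,0 \cdot 0 \right)} \right)}}{-487776} = \frac{373598}{-388841} - \frac{67}{-487776} = 373598 \left(- \frac{1}{388841}\right) - - \frac{67}{487776} = - \frac{373598}{388841} + \frac{67}{487776} = - \frac{182206085701}{189667307616}$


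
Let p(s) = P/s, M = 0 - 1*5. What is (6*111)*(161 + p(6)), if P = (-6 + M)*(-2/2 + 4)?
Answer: 103563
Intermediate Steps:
M = -5 (M = 0 - 5 = -5)
P = -33 (P = (-6 - 5)*(-2/2 + 4) = -11*(-2*1/2 + 4) = -11*(-1 + 4) = -11*3 = -33)
p(s) = -33/s
(6*111)*(161 + p(6)) = (6*111)*(161 - 33/6) = 666*(161 - 33*1/6) = 666*(161 - 11/2) = 666*(311/2) = 103563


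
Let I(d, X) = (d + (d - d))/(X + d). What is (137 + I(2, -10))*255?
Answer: 139485/4 ≈ 34871.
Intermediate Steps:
I(d, X) = d/(X + d) (I(d, X) = (d + 0)/(X + d) = d/(X + d))
(137 + I(2, -10))*255 = (137 + 2/(-10 + 2))*255 = (137 + 2/(-8))*255 = (137 + 2*(-⅛))*255 = (137 - ¼)*255 = (547/4)*255 = 139485/4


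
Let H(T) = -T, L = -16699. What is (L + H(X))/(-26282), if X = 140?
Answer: 16839/26282 ≈ 0.64071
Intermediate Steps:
(L + H(X))/(-26282) = (-16699 - 1*140)/(-26282) = (-16699 - 140)*(-1/26282) = -16839*(-1/26282) = 16839/26282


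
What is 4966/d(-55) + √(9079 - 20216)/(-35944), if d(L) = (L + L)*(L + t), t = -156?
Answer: 2483/11605 - I*√11137/35944 ≈ 0.21396 - 0.002936*I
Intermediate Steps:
d(L) = 2*L*(-156 + L) (d(L) = (L + L)*(L - 156) = (2*L)*(-156 + L) = 2*L*(-156 + L))
4966/d(-55) + √(9079 - 20216)/(-35944) = 4966/((2*(-55)*(-156 - 55))) + √(9079 - 20216)/(-35944) = 4966/((2*(-55)*(-211))) + √(-11137)*(-1/35944) = 4966/23210 + (I*√11137)*(-1/35944) = 4966*(1/23210) - I*√11137/35944 = 2483/11605 - I*√11137/35944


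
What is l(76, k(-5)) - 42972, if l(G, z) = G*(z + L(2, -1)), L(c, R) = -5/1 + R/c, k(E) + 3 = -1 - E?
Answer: -43314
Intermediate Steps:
k(E) = -4 - E (k(E) = -3 + (-1 - E) = -4 - E)
L(c, R) = -5 + R/c (L(c, R) = -5*1 + R/c = -5 + R/c)
l(G, z) = G*(-11/2 + z) (l(G, z) = G*(z + (-5 - 1/2)) = G*(z - 11/2) = G*(-11/2 + z))
l(76, k(-5)) - 42972 = (1/2)*76*(-11 + 2*(-4 - 1*(-5))) - 42972 = (1/2)*76*(-11 + 2*(-4 + 5)) - 42972 = (1/2)*76*(-11 + 2*1) - 42972 = (1/2)*76*(-11 + 2) - 42972 = (1/2)*76*(-9) - 42972 = -342 - 42972 = -43314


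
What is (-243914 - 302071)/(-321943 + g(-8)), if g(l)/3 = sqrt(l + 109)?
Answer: 35155209771/20729458868 + 327591*sqrt(101)/20729458868 ≈ 1.6961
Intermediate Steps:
g(l) = 3*sqrt(109 + l) (g(l) = 3*sqrt(l + 109) = 3*sqrt(109 + l))
(-243914 - 302071)/(-321943 + g(-8)) = (-243914 - 302071)/(-321943 + 3*sqrt(109 - 8)) = -545985/(-321943 + 3*sqrt(101))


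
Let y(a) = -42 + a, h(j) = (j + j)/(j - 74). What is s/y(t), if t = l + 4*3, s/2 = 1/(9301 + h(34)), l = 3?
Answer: -20/2510811 ≈ -7.9656e-6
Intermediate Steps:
h(j) = 2*j/(-74 + j) (h(j) = (2*j)/(-74 + j) = 2*j/(-74 + j))
s = 20/92993 (s = 2/(9301 + 2*34/(-74 + 34)) = 2/(9301 + 2*34/(-40)) = 2/(9301 + 2*34*(-1/40)) = 2/(9301 - 17/10) = 2/(92993/10) = 2*(10/92993) = 20/92993 ≈ 0.00021507)
t = 15 (t = 3 + 4*3 = 3 + 12 = 15)
s/y(t) = 20/(92993*(-42 + 15)) = (20/92993)/(-27) = (20/92993)*(-1/27) = -20/2510811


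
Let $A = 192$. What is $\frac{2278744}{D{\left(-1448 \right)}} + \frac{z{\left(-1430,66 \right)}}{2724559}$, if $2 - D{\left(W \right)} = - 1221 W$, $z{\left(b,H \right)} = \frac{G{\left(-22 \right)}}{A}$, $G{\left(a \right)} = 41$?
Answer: $- \frac{596022921249893}{462435519297984} \approx -1.2889$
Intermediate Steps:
$z{\left(b,H \right)} = \frac{41}{192}$
$D{\left(W \right)} = 2 + 1221 W$ ($D{\left(W \right)} = 2 - - 1221 W = 2 + 1221 W$)
$\frac{2278744}{D{\left(-1448 \right)}} + \frac{z{\left(-1430,66 \right)}}{2724559} = \frac{2278744}{2 + 1221 \left(-1448\right)} + \frac{41}{192 \cdot 2724559} = \frac{2278744}{2 - 1768008} + \frac{41}{192} \cdot \frac{1}{2724559} = \frac{2278744}{-1768006} + \frac{41}{523115328} = 2278744 \left(- \frac{1}{1768006}\right) + \frac{41}{523115328} = - \frac{1139372}{884003} + \frac{41}{523115328} = - \frac{596022921249893}{462435519297984}$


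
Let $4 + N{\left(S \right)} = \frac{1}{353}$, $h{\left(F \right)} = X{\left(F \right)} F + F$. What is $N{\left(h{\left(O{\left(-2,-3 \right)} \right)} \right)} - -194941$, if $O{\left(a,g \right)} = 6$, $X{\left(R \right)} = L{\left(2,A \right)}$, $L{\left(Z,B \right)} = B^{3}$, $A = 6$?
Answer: $\frac{68812762}{353} \approx 1.9494 \cdot 10^{5}$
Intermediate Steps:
$X{\left(R \right)} = 216$ ($X{\left(R \right)} = 6^{3} = 216$)
$h{\left(F \right)} = 217 F$ ($h{\left(F \right)} = 216 F + F = 217 F$)
$N{\left(S \right)} = - \frac{1411}{353}$ ($N{\left(S \right)} = -4 + \frac{1}{353} = - \frac{1411}{353}$)
$N{\left(h{\left(O{\left(-2,-3 \right)} \right)} \right)} - -194941 = - \frac{1411}{353} - -194941 = - \frac{1411}{353} + 194941 = \frac{68812762}{353}$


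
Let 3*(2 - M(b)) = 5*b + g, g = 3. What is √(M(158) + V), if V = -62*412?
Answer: I*√232257/3 ≈ 160.64*I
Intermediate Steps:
M(b) = 1 - 5*b/3 (M(b) = 2 - (5*b + 3)/3 = 2 - (3 + 5*b)/3 = 2 + (-1 - 5*b/3) = 1 - 5*b/3)
V = -25544
√(M(158) + V) = √((1 - 5/3*158) - 25544) = √((1 - 790/3) - 25544) = √(-787/3 - 25544) = √(-77419/3) = I*√232257/3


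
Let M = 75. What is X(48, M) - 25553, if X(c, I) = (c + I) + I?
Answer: -25355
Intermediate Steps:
X(c, I) = c + 2*I (X(c, I) = (I + c) + I = c + 2*I)
X(48, M) - 25553 = (48 + 2*75) - 25553 = (48 + 150) - 25553 = 198 - 25553 = -25355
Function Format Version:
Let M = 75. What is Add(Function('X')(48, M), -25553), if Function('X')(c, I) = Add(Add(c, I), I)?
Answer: -25355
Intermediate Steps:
Function('X')(c, I) = Add(c, Mul(2, I)) (Function('X')(c, I) = Add(Add(I, c), I) = Add(c, Mul(2, I)))
Add(Function('X')(48, M), -25553) = Add(Add(48, Mul(2, 75)), -25553) = Add(Add(48, 150), -25553) = Add(198, -25553) = -25355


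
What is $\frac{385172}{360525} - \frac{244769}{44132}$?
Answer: $- \frac{6476993911}{1446426300} \approx -4.4779$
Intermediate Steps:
$\frac{385172}{360525} - \frac{244769}{44132} = - \frac{6476993911}{1446426300}$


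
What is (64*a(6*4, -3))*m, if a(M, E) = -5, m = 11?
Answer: -3520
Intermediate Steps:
(64*a(6*4, -3))*m = (64*(-5))*11 = -320*11 = -3520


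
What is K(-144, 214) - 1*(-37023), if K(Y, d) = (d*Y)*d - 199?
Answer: -6557800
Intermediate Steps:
K(Y, d) = -199 + Y*d**2 (K(Y, d) = (Y*d)*d - 199 = Y*d**2 - 199 = -199 + Y*d**2)
K(-144, 214) - 1*(-37023) = (-199 - 144*214**2) - 1*(-37023) = (-199 - 144*45796) + 37023 = (-199 - 6594624) + 37023 = -6594823 + 37023 = -6557800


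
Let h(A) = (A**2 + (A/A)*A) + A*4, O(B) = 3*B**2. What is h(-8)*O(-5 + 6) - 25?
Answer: 47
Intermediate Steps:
h(A) = A**2 + 5*A (h(A) = (A**2 + 1*A) + 4*A = (A**2 + A) + 4*A = (A + A**2) + 4*A = A**2 + 5*A)
h(-8)*O(-5 + 6) - 25 = (-8*(5 - 8))*(3*(-5 + 6)**2) - 25 = (-8*(-3))*(3*1**2) - 25 = 24*(3*1) - 25 = 24*3 - 25 = 72 - 25 = 47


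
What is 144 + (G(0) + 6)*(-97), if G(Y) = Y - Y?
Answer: -438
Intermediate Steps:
G(Y) = 0
144 + (G(0) + 6)*(-97) = 144 + (0 + 6)*(-97) = 144 + 6*(-97) = 144 - 582 = -438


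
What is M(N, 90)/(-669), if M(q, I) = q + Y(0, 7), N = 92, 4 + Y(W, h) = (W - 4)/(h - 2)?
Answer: -436/3345 ≈ -0.13034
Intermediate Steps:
Y(W, h) = -4 + (-4 + W)/(-2 + h) (Y(W, h) = -4 + (W - 4)/(h - 2) = -4 + (-4 + W)/(-2 + h))
M(q, I) = -24/5 + q (M(q, I) = q + (4 + 0 - 4*7)/(-2 + 7) = q + (4 + 0 - 28)/5 = q + (⅕)*(-24) = q - 24/5 = -24/5 + q)
M(N, 90)/(-669) = (-24/5 + 92)/(-669) = (436/5)*(-1/669) = -436/3345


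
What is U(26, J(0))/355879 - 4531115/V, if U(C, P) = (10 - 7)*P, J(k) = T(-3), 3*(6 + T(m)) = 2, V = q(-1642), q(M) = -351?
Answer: 1612528669469/124913529 ≈ 12909.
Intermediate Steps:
V = -351
T(m) = -16/3 (T(m) = -6 + (⅓)*2 = -6 + ⅔ = -16/3)
J(k) = -16/3
U(C, P) = 3*P
U(26, J(0))/355879 - 4531115/V = (3*(-16/3))/355879 - 4531115/(-351) = -16*1/355879 - 4531115*(-1/351) = -16/355879 + 4531115/351 = 1612528669469/124913529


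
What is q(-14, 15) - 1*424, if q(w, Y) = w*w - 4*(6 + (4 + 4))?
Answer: -284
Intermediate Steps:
q(w, Y) = -56 + w² (q(w, Y) = w² - 4*(6 + 8) = w² - 4*14 = w² - 56 = -56 + w²)
q(-14, 15) - 1*424 = (-56 + (-14)²) - 1*424 = (-56 + 196) - 424 = 140 - 424 = -284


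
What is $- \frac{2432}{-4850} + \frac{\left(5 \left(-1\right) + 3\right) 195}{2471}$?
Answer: $\frac{2058986}{5992175} \approx 0.34361$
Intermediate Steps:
$- \frac{2432}{-4850} + \frac{\left(5 \left(-1\right) + 3\right) 195}{2471} = \left(-2432\right) \left(- \frac{1}{4850}\right) + \left(-5 + 3\right) 195 \cdot \frac{1}{2471} = \frac{1216}{2425} + \left(-2\right) 195 \cdot \frac{1}{2471} = \frac{1216}{2425} - \frac{390}{2471} = \frac{2058986}{5992175}$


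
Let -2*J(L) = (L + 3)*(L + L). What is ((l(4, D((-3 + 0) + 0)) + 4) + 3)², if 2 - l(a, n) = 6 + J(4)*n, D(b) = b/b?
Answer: 961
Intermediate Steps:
D(b) = 1
J(L) = -L*(3 + L) (J(L) = -(L + 3)*(L + L)/2 = -(3 + L)*2*L/2 = -L*(3 + L))
l(a, n) = -4 + 28*n (l(a, n) = 2 - (6 + (-1*4*(3 + 4))*n) = 2 - (6 + (-1*4*7)*n) = 2 - (6 - 28*n) = 2 + (-6 + 28*n) = -4 + 28*n)
((l(4, D((-3 + 0) + 0)) + 4) + 3)² = (((-4 + 28*1) + 4) + 3)² = (((-4 + 28) + 4) + 3)² = ((24 + 4) + 3)² = (28 + 3)² = 31² = 961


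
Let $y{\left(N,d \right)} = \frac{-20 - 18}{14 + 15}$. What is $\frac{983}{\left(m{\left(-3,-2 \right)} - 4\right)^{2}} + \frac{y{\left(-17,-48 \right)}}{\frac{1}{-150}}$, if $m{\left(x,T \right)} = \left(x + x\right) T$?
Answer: $\frac{393307}{1856} \approx 211.91$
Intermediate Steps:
$m{\left(x,T \right)} = 2 T x$ ($m{\left(x,T \right)} = 2 x T = 2 T x$)
$y{\left(N,d \right)} = - \frac{38}{29}$
$\frac{983}{\left(m{\left(-3,-2 \right)} - 4\right)^{2}} + \frac{y{\left(-17,-48 \right)}}{\frac{1}{-150}} = \frac{983}{\left(2 \left(-2\right) \left(-3\right) - 4\right)^{2}} - \frac{38}{29 \frac{1}{-150}} = \frac{983}{\left(12 - 4\right)^{2}} - \frac{38}{29 \left(- \frac{1}{150}\right)} = \frac{983}{8^{2}} - - \frac{5700}{29} = \frac{983}{64} + \frac{5700}{29} = \frac{393307}{1856}$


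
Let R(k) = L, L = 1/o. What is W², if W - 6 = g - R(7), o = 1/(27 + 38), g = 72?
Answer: 169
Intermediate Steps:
o = 1/65 ≈ 0.015385
L = 65 (L = 1/(1/65) = 65)
R(k) = 65
W = 13 (W = 6 + (72 - 1*65) = 6 + (72 - 65) = 6 + 7 = 13)
W² = 13² = 169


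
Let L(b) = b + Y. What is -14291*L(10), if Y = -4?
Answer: -85746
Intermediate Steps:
L(b) = -4 + b (L(b) = b - 4 = -4 + b)
-14291*L(10) = -14291*(-4 + 10) = -14291*6 = -85746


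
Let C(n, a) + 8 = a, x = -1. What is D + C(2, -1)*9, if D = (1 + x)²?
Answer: -81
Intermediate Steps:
C(n, a) = -8 + a
D = 0 (D = (1 - 1)² = 0² = 0)
D + C(2, -1)*9 = 0 + (-8 - 1)*9 = 0 - 9*9 = 0 - 81 = -81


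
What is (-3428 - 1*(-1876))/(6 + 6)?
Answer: -388/3 ≈ -129.33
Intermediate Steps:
(-3428 - 1*(-1876))/(6 + 6) = (-3428 + 1876)/12 = -1552*1/12 = -388/3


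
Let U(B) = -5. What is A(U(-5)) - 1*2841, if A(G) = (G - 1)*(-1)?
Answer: -2835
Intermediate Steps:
A(G) = 1 - G (A(G) = (-1 + G)*(-1) = 1 - G)
A(U(-5)) - 1*2841 = (1 - 1*(-5)) - 1*2841 = (1 + 5) - 2841 = 6 - 2841 = -2835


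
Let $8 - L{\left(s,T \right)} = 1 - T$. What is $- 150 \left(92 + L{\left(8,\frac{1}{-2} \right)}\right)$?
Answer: $-14775$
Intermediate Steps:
$L{\left(s,T \right)} = 7 + T$ ($L{\left(s,T \right)} = 8 - \left(1 - T\right) = 8 + \left(-1 + T\right) = 7 + T$)
$- 150 \left(92 + L{\left(8,\frac{1}{-2} \right)}\right) = - 150 \left(92 + \left(7 + \frac{1}{-2}\right)\right) = - 150 \left(92 + \left(7 - \frac{1}{2}\right)\right) = - 150 \left(92 + \frac{13}{2}\right) = \left(-150\right) \frac{197}{2} = -14775$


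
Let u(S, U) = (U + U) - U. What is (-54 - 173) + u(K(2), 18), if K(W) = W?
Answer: -209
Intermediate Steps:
u(S, U) = U (u(S, U) = 2*U - U = U)
(-54 - 173) + u(K(2), 18) = (-54 - 173) + 18 = -227 + 18 = -209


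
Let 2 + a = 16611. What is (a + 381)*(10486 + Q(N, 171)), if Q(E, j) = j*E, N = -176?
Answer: -333173900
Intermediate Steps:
a = 16609 (a = -2 + 16611 = 16609)
Q(E, j) = E*j
(a + 381)*(10486 + Q(N, 171)) = (16609 + 381)*(10486 - 176*171) = 16990*(10486 - 30096) = 16990*(-19610) = -333173900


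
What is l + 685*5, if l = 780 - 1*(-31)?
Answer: 4236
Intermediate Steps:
l = 811 (l = 780 + 31 = 811)
l + 685*5 = 811 + 685*5 = 811 + 3425 = 4236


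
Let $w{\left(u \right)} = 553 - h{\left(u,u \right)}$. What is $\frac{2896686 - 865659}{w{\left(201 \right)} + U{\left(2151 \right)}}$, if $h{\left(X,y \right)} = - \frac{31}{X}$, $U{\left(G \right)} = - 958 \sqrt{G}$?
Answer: $- \frac{11347339724892}{19935917733527} - \frac{117913784865399 \sqrt{239}}{39871835467054} \approx -46.288$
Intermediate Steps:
$w{\left(u \right)} = 553 + \frac{31}{u}$ ($w{\left(u \right)} = 553 - - \frac{31}{u} = 553 + \frac{31}{u}$)
$\frac{2896686 - 865659}{w{\left(201 \right)} + U{\left(2151 \right)}} = \frac{2896686 - 865659}{\left(553 + \frac{31}{201}\right) - 958 \sqrt{2151}} = \frac{2031027}{\left(553 + 31 \cdot \frac{1}{201}\right) - 958 \cdot 3 \sqrt{239}} = \frac{2031027}{\left(553 + \frac{31}{201}\right) - 2874 \sqrt{239}} = \frac{2031027}{\frac{111184}{201} - 2874 \sqrt{239}}$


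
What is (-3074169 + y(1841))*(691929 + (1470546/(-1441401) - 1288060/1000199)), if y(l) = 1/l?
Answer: -1881878549293775953862537432/884715770409653 ≈ -2.1271e+12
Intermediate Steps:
(-3074169 + y(1841))*(691929 + (1470546/(-1441401) - 1288060/1000199)) = (-3074169 + 1/1841)*(691929 + (1470546/(-1441401) - 1288060/1000199)) = (-3074169 + 1/1841)*(691929 + (1470546*(-1/1441401) - 1288060*1/1000199)) = -5659545128*(691929 + (-490182/480467 - 1288060/1000199))/1841 = -5659545128*(691929 - 1109149870238/480562612933)/1841 = -5659545128/1841*332514099054247519/480562612933 = -1881878549293775953862537432/884715770409653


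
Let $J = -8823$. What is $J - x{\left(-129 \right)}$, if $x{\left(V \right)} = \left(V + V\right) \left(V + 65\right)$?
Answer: $-25335$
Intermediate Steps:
$x{\left(V \right)} = 2 V \left(65 + V\right)$
$J - x{\left(-129 \right)} = -8823 - 2 \left(-129\right) \left(65 - 129\right) = -8823 - 2 \left(-129\right) \left(-64\right) = -8823 - 16512 = -25335$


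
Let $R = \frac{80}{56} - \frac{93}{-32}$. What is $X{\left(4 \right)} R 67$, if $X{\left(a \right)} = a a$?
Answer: $\frac{65057}{14} \approx 4646.9$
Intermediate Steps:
$X{\left(a \right)} = a^{2}$
$R = \frac{971}{224}$ ($R = 80 \cdot \frac{1}{56} - - \frac{93}{32} = \frac{10}{7} + \frac{93}{32} = \frac{971}{224} \approx 4.3348$)
$X{\left(4 \right)} R 67 = 4^{2} \cdot \frac{971}{224} \cdot 67 = 16 \cdot \frac{971}{224} \cdot 67 = \frac{971}{14} \cdot 67 = \frac{65057}{14}$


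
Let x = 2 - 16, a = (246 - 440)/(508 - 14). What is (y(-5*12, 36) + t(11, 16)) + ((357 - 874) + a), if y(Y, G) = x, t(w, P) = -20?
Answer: -136194/247 ≈ -551.39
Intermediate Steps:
a = -97/247 (a = -194/494 = -194*1/494 = -97/247 ≈ -0.39271)
x = -14
y(Y, G) = -14
(y(-5*12, 36) + t(11, 16)) + ((357 - 874) + a) = (-14 - 20) + ((357 - 874) - 97/247) = -34 + (-517 - 97/247) = -34 - 127796/247 = -136194/247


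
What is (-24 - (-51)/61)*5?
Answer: -7065/61 ≈ -115.82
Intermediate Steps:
(-24 - (-51)/61)*5 = (-24 - 1*(-51/61))*5 = (-24 + 51/61)*5 = -1413/61*5 = -7065/61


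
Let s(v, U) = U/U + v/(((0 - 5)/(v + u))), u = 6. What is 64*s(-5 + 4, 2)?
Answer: 128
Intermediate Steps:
s(v, U) = 1 + v*(-6/5 - v/5) (s(v, U) = U/U + v/(((0 - 5)/(v + 6))) = 1 + v/((-5/(6 + v))) = 1 + v*(-6/5 - v/5))
64*s(-5 + 4, 2) = 64*(1 - 6*(-5 + 4)/5 - (-5 + 4)²/5) = 64*(1 - 6/5*(-1) - ⅕*(-1)²) = 64*(1 + 6/5 - ⅕*1) = 64*(1 + 6/5 - ⅕) = 64*2 = 128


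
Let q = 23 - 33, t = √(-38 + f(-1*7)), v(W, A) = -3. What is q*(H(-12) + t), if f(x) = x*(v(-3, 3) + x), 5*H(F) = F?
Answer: 24 - 40*√2 ≈ -32.569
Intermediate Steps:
H(F) = F/5
f(x) = x*(-3 + x)
t = 4*√2 (t = √(-38 + (-1*7)*(-3 - 1*7)) = √(-38 - 7*(-3 - 7)) = √(-38 - 7*(-10)) = √(-38 + 70) = √32 = 4*√2 ≈ 5.6569)
q = -10
q*(H(-12) + t) = -10*((⅕)*(-12) + 4*√2) = -10*(-12/5 + 4*√2) = 24 - 40*√2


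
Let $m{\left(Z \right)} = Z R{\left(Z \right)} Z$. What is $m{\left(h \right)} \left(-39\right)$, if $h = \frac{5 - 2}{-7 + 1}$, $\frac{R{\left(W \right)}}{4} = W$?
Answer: $\frac{39}{2} \approx 19.5$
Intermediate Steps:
$R{\left(W \right)} = 4 W$
$h = - \frac{1}{2}$ ($h = \frac{3}{-6} = 3 \left(- \frac{1}{6}\right) = - \frac{1}{2} \approx -0.5$)
$m{\left(Z \right)} = 4 Z^{3}$ ($m{\left(Z \right)} = Z 4 Z Z = 4 Z^{2} Z = 4 Z^{3}$)
$m{\left(h \right)} \left(-39\right) = 4 \left(- \frac{1}{2}\right)^{3} \left(-39\right) = 4 \left(- \frac{1}{8}\right) \left(-39\right) = \left(- \frac{1}{2}\right) \left(-39\right) = \frac{39}{2}$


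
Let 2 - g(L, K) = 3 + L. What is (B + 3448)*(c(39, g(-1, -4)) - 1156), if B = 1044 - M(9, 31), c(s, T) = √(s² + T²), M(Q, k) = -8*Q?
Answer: -5097988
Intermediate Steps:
g(L, K) = -1 - L (g(L, K) = 2 - (3 + L) = 2 + (-3 - L) = -1 - L)
c(s, T) = √(T² + s²)
B = 1116 (B = 1044 - (-8)*9 = 1044 - 1*(-72) = 1044 + 72 = 1116)
(B + 3448)*(c(39, g(-1, -4)) - 1156) = (1116 + 3448)*(√((-1 - 1*(-1))² + 39²) - 1156) = 4564*(√((-1 + 1)² + 1521) - 1156) = 4564*(√(0² + 1521) - 1156) = 4564*(√(0 + 1521) - 1156) = 4564*(√1521 - 1156) = 4564*(39 - 1156) = 4564*(-1117) = -5097988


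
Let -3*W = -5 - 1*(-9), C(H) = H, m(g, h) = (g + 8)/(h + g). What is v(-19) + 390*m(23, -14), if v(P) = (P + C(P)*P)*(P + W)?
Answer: -16832/3 ≈ -5610.7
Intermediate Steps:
m(g, h) = (8 + g)/(g + h)
W = -4/3 (W = -(-5 - 1*(-9))/3 = -(-5 + 9)/3 = -⅓*4 = -4/3 ≈ -1.3333)
v(P) = (-4/3 + P)*(P + P²) (v(P) = (P + P*P)*(P - 4/3) = (P + P²)*(-4/3 + P) = (-4/3 + P)*(P + P²))
v(-19) + 390*m(23, -14) = (⅓)*(-19)*(-4 - 1*(-19) + 3*(-19)²) + 390*((8 + 23)/(23 - 14)) = (⅓)*(-19)*(-4 + 19 + 3*361) + 390*(31/9) = (⅓)*(-19)*(-4 + 19 + 1083) + 390*((⅑)*31) = (⅓)*(-19)*1098 + 390*(31/9) = -6954 + 4030/3 = -16832/3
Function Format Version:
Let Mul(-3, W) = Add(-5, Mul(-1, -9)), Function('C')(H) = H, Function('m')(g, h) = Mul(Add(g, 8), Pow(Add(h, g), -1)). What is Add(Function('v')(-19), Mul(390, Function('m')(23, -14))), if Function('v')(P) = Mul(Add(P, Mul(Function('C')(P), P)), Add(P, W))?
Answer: Rational(-16832, 3) ≈ -5610.7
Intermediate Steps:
Function('m')(g, h) = Mul(Pow(Add(g, h), -1), Add(8, g)) (Function('m')(g, h) = Mul(Add(8, g), Pow(Add(g, h), -1)) = Mul(Pow(Add(g, h), -1), Add(8, g)))
W = Rational(-4, 3) (W = Mul(Rational(-1, 3), Add(-5, Mul(-1, -9))) = Mul(Rational(-1, 3), Add(-5, 9)) = Mul(Rational(-1, 3), 4) = Rational(-4, 3) ≈ -1.3333)
Function('v')(P) = Mul(Add(Rational(-4, 3), P), Add(P, Pow(P, 2))) (Function('v')(P) = Mul(Add(P, Mul(P, P)), Add(P, Rational(-4, 3))) = Mul(Add(P, Pow(P, 2)), Add(Rational(-4, 3), P)) = Mul(Add(Rational(-4, 3), P), Add(P, Pow(P, 2))))
Add(Function('v')(-19), Mul(390, Function('m')(23, -14))) = Add(Mul(Rational(1, 3), -19, Add(-4, Mul(-1, -19), Mul(3, Pow(-19, 2)))), Mul(390, Mul(Pow(Add(23, -14), -1), Add(8, 23)))) = Add(Mul(Rational(1, 3), -19, Add(-4, 19, Mul(3, 361))), Mul(390, Mul(Pow(9, -1), 31))) = Add(Mul(Rational(1, 3), -19, Add(-4, 19, 1083)), Mul(390, Mul(Rational(1, 9), 31))) = Add(Mul(Rational(1, 3), -19, 1098), Mul(390, Rational(31, 9))) = Add(-6954, Rational(4030, 3)) = Rational(-16832, 3)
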